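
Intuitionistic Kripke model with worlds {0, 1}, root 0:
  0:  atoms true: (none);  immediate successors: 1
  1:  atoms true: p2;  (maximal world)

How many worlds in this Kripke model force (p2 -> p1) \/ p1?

0

0: does not force it — 0 ||-/- (p2 -> p1) \/ p1: neither disjunct is forced at 0.
1: does not force it — 1 ||-/- (p2 -> p1) \/ p1: neither disjunct is forced at 1.
Worlds forcing the formula: { }.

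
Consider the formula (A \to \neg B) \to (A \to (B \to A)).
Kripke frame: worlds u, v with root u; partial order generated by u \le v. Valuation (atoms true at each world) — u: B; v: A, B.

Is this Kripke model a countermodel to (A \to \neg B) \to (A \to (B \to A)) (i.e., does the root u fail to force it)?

u \Vdash (A \to \neg B) \to (A \to (B \to A)) vacuously: no world accessible from u forces the antecedent A \to \neg B.
So the root u forces (A \to \neg B) \to (A \to (B \to A)); the model is not a countermodel.

No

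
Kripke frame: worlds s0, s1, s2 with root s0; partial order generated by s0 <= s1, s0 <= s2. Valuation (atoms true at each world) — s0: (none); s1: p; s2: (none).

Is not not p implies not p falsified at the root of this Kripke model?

Yes

s0 does not force not not p implies not p: at the accessible world s1, s1 forces not not p but s1 does not force not p.
s1 does not force not p since s1 is accessible from s1 and s1 forces p.
So the root s0 does not force not not p implies not p; the model is a countermodel.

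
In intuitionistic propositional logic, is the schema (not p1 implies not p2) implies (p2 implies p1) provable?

This is the converse of contraposition, which is not intuitionistically valid.
A Kripke countermodel: worlds 0, 1; order generated by 0 <= 1; atoms true at each world — 0:{p2}; 1:{p1,p2}.
0 does not force (not p1 implies not p2) implies (p2 implies p1): already at 0 itself, 0 forces not p1 implies not p2 but 0 does not force p2 implies p1.
0 does not force p2 implies p1: already at 0 itself, 0 forces p2 but 0 does not force p1.
0 lacks atom p1, so 0 does not force p1.
So the root 0 does not force the formula.

No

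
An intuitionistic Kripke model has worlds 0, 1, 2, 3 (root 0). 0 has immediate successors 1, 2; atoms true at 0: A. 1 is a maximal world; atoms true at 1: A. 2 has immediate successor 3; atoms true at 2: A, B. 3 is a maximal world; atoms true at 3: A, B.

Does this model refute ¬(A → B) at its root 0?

0 ⊮ ¬(A → B) since 2 is accessible from 0 and 2 ⊩ A → B.
2 ⊩ A → B: every world accessible from 2 that forces A (namely 2, 3) also forces B.
So the root 0 does not force ¬(A → B); the model is a countermodel.

Yes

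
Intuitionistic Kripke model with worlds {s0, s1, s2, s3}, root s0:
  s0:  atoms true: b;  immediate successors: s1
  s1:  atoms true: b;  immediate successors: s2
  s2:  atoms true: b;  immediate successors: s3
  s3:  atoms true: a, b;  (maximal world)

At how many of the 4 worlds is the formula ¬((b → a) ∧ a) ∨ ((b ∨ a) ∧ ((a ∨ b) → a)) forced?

1

s0: does not force it — s0 ⊮ ¬((b → a) ∧ a) ∨ ((b ∨ a) ∧ ((a ∨ b) → a)): neither disjunct is forced at s0.
s1: does not force it.
s2: does not force it.
s3: forces it.
Worlds forcing the formula: {s3}.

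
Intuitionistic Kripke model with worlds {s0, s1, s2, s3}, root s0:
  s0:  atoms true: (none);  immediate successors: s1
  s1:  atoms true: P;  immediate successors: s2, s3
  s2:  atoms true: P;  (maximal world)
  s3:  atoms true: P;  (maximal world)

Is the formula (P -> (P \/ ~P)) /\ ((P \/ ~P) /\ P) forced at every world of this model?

Not every world: s0 ||-/- (P -> (P \/ ~P)) /\ ((P \/ ~P) /\ P).
s0 ||-/- (P -> (P \/ ~P)) /\ ((P \/ ~P) /\ P) since s0 fails (P \/ ~P) /\ P.

No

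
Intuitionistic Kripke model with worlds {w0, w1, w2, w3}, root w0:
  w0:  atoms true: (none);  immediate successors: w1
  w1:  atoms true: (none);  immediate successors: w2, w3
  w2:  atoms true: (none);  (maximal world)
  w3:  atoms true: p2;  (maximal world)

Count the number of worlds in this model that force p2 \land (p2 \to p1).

w0: does not force it — w0 \nVdash p2 \land (p2 \to p1) since w0 fails p2.
w1: does not force it — w1 \nVdash p2 \land (p2 \to p1) since w1 fails p2.
w2: does not force it.
w3: does not force it.
Worlds forcing the formula: { }.

0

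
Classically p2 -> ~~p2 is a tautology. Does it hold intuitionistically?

This is double-negation introduction, which is intuitionistically derivable.
If a world forces p2 then every accessible world forces p2 (persistence), so none forces ~p2; hence ~~p2.

Yes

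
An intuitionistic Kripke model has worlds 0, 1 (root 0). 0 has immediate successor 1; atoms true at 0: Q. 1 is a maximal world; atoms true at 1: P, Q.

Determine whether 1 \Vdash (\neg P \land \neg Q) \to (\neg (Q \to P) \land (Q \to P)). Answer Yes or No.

1 \Vdash (\neg P \land \neg Q) \to (\neg (Q \to P) \land (Q \to P)) vacuously: no world accessible from 1 forces the antecedent \neg P \land \neg Q.

Yes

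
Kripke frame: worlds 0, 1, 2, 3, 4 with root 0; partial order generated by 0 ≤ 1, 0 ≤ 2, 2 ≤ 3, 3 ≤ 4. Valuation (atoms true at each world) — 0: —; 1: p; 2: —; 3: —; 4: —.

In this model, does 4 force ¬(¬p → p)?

Yes

4 ⊩ ¬(¬p → p): no world accessible from 4 forces ¬p → p.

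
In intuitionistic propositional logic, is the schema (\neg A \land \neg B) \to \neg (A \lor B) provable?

Yes

This is a constructively valid De Morgan direction (conjunction of negations to negated disjunction), which is intuitionistically derivable.
If both \neg A and \neg B hold at a world, no accessible world forces A or forces B, so none forces A \lor B.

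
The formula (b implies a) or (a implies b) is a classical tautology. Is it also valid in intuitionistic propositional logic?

This is the Gödel–Dummett linearity axiom, which is not intuitionistically valid.
A Kripke countermodel: worlds w0, w1, w2; order generated by w0 <= w1, w0 <= w2; atoms true at each world — w0:{}; w1:{b}; w2:{a}.
w0 does not force (b implies a) or (a implies b): neither disjunct is forced at w0.
w0 does not force b implies a: at the accessible world w1, w1 forces b but w1 does not force a.
w1 lacks atom a, so w1 does not force a.
So the root w0 does not force the formula.

No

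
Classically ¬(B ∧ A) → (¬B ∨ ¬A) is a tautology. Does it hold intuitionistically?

This is the constructively invalid direction of De Morgan's law for conjunction, which is not intuitionistically valid.
A Kripke countermodel: worlds 0, 1, 2; order generated by 0 ≤ 1, 0 ≤ 2; atoms true at each world — 0:{}; 1:{B}; 2:{A}.
0 ⊮ ¬(B ∧ A) → (¬B ∨ ¬A): already at 0 itself, 0 ⊩ ¬(B ∧ A) but 0 ⊮ ¬B ∨ ¬A.
0 ⊮ ¬B ∨ ¬A: neither disjunct is forced at 0.
0 ⊮ ¬B since 1 is accessible from 0 and 1 ⊩ B.
So the root 0 does not force the formula.

No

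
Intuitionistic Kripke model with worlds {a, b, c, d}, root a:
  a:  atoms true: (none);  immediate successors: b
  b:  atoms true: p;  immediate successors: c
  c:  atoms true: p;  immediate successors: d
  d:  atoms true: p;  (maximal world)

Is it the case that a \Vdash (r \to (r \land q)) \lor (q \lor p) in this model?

Yes

a \Vdash (r \to (r \land q)) \lor (q \lor p) via the disjunct r \to (r \land q).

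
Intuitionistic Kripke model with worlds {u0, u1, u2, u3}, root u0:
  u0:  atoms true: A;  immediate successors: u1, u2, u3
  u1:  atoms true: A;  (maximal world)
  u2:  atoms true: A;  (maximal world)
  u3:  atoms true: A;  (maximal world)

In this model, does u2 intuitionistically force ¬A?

u2 ⊮ ¬A since u2 is accessible from u2 and u2 ⊩ A.

No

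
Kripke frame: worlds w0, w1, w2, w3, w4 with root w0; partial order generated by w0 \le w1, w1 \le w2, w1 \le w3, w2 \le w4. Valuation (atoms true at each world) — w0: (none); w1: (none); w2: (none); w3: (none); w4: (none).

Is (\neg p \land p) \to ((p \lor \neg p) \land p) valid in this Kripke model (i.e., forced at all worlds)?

w0 \Vdash (\neg p \land p) \to ((p \lor \neg p) \land p) vacuously: no world accessible from w0 forces the antecedent \neg p \land p.
Since the root w0 forces (\neg p \land p) \to ((p \lor \neg p) \land p) and forcing is persistent (monotone upward), every world forces it.

Yes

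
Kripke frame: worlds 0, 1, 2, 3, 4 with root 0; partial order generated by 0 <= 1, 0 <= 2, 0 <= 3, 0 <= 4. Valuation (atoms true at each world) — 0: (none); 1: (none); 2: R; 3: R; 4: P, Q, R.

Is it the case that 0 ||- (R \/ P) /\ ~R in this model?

No

0 ||-/- (R \/ P) /\ ~R since 0 fails R \/ P.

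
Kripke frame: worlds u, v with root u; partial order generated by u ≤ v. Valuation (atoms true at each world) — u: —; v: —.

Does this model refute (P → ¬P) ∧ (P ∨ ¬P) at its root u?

u ⊩ (P → ¬P) ∧ (P ∨ ¬P) since u forces both conjuncts.
So the root u forces (P → ¬P) ∧ (P ∨ ¬P); the model is not a countermodel.

No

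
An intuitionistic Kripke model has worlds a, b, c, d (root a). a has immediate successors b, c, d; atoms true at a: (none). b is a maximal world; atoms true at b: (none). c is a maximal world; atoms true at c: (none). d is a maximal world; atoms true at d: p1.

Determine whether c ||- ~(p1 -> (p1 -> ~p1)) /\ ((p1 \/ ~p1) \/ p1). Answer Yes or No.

c ||-/- ~(p1 -> (p1 -> ~p1)) /\ ((p1 \/ ~p1) \/ p1) since c fails ~(p1 -> (p1 -> ~p1)).

No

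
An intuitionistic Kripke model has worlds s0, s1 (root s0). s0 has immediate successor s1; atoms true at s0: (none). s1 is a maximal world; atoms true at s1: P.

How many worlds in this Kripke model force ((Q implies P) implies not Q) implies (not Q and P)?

s0: does not force it — s0 does not force ((Q implies P) implies not Q) implies (not Q and P): already at s0 itself, s0 forces (Q implies P) implies not Q but s0 does not force not Q and P.
s1: forces it.
Worlds forcing the formula: {s1}.

1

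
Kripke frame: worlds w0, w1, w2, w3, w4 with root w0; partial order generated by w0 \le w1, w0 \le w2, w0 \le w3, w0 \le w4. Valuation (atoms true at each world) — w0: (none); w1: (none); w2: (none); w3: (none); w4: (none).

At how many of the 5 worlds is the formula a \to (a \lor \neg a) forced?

5

w0: forces it.
w1: forces it.
w2: forces it.
w3: forces it.
w4: forces it.
Worlds forcing the formula: {w0, w1, w2, w3, w4}.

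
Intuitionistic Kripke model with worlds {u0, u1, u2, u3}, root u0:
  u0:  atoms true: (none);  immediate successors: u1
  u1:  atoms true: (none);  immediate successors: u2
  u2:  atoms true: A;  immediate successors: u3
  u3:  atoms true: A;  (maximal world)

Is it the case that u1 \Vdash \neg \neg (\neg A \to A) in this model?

Yes

u1 \Vdash \neg \neg (\neg A \to A): no world accessible from u1 forces \neg (\neg A \to A).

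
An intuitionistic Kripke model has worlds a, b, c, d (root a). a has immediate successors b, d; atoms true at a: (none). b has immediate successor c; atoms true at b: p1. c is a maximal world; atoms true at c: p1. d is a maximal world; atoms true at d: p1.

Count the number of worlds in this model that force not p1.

a: does not force it — a does not force not p1 since b is accessible from a and b forces p1.
b: does not force it — b does not force not p1 since b is accessible from b and b forces p1.
c: does not force it — c does not force not p1 since c is accessible from c and c forces p1.
d: does not force it.
Worlds forcing the formula: { }.

0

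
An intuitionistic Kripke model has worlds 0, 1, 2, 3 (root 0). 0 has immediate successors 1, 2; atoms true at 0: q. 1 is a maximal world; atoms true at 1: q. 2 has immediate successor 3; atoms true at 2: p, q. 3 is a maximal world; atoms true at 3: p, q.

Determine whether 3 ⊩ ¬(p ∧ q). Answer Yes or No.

No

3 ⊮ ¬(p ∧ q) since 3 is accessible from 3 and 3 ⊩ p ∧ q.
3 ⊩ p ∧ q since 3 forces both conjuncts.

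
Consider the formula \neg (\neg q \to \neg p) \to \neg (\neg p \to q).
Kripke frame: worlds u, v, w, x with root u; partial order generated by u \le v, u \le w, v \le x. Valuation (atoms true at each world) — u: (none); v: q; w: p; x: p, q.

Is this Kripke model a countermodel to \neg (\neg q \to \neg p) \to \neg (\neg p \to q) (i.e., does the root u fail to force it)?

u \nVdash \neg (\neg q \to \neg p) \to \neg (\neg p \to q): at the accessible world w, w \Vdash \neg (\neg q \to \neg p) but w \nVdash \neg (\neg p \to q).
w \nVdash \neg (\neg p \to q) since w is accessible from w and w \Vdash \neg p \to q.
w \Vdash \neg p \to q vacuously: no world accessible from w forces the antecedent \neg p.
So the root u does not force \neg (\neg q \to \neg p) \to \neg (\neg p \to q); the model is a countermodel.

Yes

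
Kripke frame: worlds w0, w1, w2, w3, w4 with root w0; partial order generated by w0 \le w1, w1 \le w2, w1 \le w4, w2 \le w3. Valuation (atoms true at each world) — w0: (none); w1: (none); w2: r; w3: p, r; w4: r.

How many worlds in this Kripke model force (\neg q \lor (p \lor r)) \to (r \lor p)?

3

w0: does not force it — w0 \nVdash (\neg q \lor (p \lor r)) \to (r \lor p): already at w0 itself, w0 \Vdash \neg q \lor (p \lor r) but w0 \nVdash r \lor p.
w1: does not force it.
w2: forces it.
w3: forces it.
w4: forces it.
Worlds forcing the formula: {w2, w3, w4}.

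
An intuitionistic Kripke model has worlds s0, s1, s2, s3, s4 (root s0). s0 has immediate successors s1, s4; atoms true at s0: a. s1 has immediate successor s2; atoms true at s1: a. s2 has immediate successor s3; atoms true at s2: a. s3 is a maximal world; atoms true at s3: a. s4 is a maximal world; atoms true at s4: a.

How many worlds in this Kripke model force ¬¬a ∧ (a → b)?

0

s0: does not force it — s0 ⊮ ¬¬a ∧ (a → b) since s0 fails a → b.
s1: does not force it.
s2: does not force it.
s3: does not force it.
s4: does not force it.
Worlds forcing the formula: { }.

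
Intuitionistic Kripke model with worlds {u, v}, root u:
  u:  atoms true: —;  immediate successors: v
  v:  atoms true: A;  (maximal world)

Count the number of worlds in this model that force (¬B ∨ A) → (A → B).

u: does not force it — u ⊮ (¬B ∨ A) → (A → B): already at u itself, u ⊩ ¬B ∨ A but u ⊮ A → B.
v: does not force it — v ⊮ (¬B ∨ A) → (A → B): already at v itself, v ⊩ ¬B ∨ A but v ⊮ A → B.
Worlds forcing the formula: { }.

0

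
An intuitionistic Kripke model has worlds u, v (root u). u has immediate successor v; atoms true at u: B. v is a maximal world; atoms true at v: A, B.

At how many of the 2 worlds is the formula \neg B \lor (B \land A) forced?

u: does not force it — u \nVdash \neg B \lor (B \land A): neither disjunct is forced at u.
v: forces it.
Worlds forcing the formula: {v}.

1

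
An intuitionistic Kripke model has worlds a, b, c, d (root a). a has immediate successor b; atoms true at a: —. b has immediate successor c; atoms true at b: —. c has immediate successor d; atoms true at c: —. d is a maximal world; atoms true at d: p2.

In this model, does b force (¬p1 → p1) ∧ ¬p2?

No

b ⊮ (¬p1 → p1) ∧ ¬p2 since b fails ¬p1 → p1.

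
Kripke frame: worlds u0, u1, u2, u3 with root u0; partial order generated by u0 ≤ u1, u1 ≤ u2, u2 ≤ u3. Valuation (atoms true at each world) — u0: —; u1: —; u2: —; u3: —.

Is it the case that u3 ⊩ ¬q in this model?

u3 ⊩ ¬q: no world accessible from u3 forces q.

Yes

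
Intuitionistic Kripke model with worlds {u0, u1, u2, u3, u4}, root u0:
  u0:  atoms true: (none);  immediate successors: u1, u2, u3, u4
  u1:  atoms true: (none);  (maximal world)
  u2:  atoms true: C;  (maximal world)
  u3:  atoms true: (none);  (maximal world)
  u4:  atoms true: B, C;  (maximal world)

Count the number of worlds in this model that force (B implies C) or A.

5

u0: forces it.
u1: forces it.
u2: forces it.
u3: forces it.
u4: forces it.
Worlds forcing the formula: {u0, u1, u2, u3, u4}.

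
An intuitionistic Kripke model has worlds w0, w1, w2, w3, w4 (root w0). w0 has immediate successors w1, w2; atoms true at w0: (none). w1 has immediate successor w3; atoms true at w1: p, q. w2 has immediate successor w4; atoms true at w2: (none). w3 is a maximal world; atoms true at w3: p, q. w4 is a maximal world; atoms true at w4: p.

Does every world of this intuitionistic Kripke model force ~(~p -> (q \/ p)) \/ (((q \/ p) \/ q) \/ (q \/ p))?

No

Not every world: w0 ||-/- ~(~p -> (q \/ p)) \/ (((q \/ p) \/ q) \/ (q \/ p)).
w0 ||-/- ~(~p -> (q \/ p)) \/ (((q \/ p) \/ q) \/ (q \/ p)): neither disjunct is forced at w0.
w0 ||-/- ~(~p -> (q \/ p)) since w0 is accessible from w0 and w0 ||- ~p -> (q \/ p).
w0 ||- ~p -> (q \/ p) vacuously: no world accessible from w0 forces the antecedent ~p.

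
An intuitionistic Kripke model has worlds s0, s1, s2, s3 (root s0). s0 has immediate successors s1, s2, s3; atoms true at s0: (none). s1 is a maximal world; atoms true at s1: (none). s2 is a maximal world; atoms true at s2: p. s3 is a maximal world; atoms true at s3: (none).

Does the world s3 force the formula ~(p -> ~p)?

No

s3 ||-/- ~(p -> ~p) since s3 is accessible from s3 and s3 ||- p -> ~p.
s3 ||- p -> ~p vacuously: no world accessible from s3 forces the antecedent p.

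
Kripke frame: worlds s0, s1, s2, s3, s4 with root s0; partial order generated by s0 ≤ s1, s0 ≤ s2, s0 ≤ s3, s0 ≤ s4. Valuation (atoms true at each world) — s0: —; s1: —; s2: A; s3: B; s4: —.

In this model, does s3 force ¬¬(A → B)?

Yes

s3 ⊩ ¬¬(A → B): no world accessible from s3 forces ¬(A → B).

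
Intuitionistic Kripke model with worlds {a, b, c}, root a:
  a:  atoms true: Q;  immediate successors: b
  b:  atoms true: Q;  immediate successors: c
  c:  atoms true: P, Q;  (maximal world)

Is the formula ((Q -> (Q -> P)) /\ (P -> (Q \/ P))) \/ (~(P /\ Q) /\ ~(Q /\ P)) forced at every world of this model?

No

Not every world: a ||-/- ((Q -> (Q -> P)) /\ (P -> (Q \/ P))) \/ (~(P /\ Q) /\ ~(Q /\ P)).
a ||-/- ((Q -> (Q -> P)) /\ (P -> (Q \/ P))) \/ (~(P /\ Q) /\ ~(Q /\ P)): neither disjunct is forced at a.
a ||-/- (Q -> (Q -> P)) /\ (P -> (Q \/ P)) since a fails Q -> (Q -> P).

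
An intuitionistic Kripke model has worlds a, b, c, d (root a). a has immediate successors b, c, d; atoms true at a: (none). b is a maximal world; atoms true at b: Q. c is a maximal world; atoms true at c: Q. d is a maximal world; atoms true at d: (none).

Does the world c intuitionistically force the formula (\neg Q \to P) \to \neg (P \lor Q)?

c \nVdash (\neg Q \to P) \to \neg (P \lor Q): already at c itself, c \Vdash \neg Q \to P but c \nVdash \neg (P \lor Q).
c \nVdash \neg (P \lor Q) since c is accessible from c and c \Vdash P \lor Q.
c \Vdash P \lor Q via the disjunct Q.

No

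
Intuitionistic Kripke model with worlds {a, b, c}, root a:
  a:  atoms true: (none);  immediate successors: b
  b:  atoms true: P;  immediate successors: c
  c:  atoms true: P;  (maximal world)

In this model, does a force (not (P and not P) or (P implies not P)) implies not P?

No

a does not force (not (P and not P) or (P implies not P)) implies not P: already at a itself, a forces not (P and not P) or (P implies not P) but a does not force not P.
a does not force not P since b is accessible from a and b forces P.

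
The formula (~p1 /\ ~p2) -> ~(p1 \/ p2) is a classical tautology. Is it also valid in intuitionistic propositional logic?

This is a constructively valid De Morgan direction (conjunction of negations to negated disjunction), which is intuitionistically derivable.
If both ~p1 and ~p2 hold at a world, no accessible world forces p1 or forces p2, so none forces p1 \/ p2.

Yes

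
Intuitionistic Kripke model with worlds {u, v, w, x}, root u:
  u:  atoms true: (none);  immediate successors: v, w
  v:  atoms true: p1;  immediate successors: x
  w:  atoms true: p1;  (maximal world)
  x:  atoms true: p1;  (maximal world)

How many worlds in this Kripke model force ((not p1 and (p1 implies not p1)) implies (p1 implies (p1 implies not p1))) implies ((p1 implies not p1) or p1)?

3

u: does not force it — u does not force ((not p1 and (p1 implies not p1)) implies (p1 implies (p1 implies not p1))) implies ((p1 implies not p1) or p1): already at u itself, u forces (not p1 and (p1 implies not p1)) implies (p1 implies (p1 implies not p1)) but u does not force (p1 implies not p1) or p1.
v: forces it.
w: forces it.
x: forces it.
Worlds forcing the formula: {v, w, x}.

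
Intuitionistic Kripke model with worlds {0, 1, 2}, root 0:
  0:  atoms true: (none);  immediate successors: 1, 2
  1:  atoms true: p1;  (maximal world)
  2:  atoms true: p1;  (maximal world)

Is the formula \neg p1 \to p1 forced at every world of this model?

0 \Vdash \neg p1 \to p1 vacuously: no world accessible from 0 forces the antecedent \neg p1.
Since the root 0 forces \neg p1 \to p1 and forcing is persistent (monotone upward), every world forces it.

Yes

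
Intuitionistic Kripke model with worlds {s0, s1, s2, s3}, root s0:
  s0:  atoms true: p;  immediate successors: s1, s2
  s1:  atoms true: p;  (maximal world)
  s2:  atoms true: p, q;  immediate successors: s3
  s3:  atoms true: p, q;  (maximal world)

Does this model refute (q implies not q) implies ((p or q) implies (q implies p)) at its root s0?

s0 forces (q implies not q) implies ((p or q) implies (q implies p)): every world accessible from s0 that forces q implies not q (namely s1) also forces (p or q) implies (q implies p).
So the root s0 forces (q implies not q) implies ((p or q) implies (q implies p)); the model is not a countermodel.

No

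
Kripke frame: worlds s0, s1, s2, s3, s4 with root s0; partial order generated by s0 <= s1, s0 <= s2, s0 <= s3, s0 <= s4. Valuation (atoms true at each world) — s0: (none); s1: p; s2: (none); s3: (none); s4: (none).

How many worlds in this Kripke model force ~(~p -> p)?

s0: does not force it — s0 ||-/- ~(~p -> p) since s1 is accessible from s0 and s1 ||- ~p -> p.
s1: does not force it — s1 ||-/- ~(~p -> p) since s1 is accessible from s1 and s1 ||- ~p -> p.
s2: forces it.
s3: forces it.
s4: forces it.
Worlds forcing the formula: {s2, s3, s4}.

3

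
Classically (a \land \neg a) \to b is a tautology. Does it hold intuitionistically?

This is an instance of ex falso quodlibet, which is intuitionistically derivable.
No world can force both a and \neg a, so the antecedent a \land \neg a is never forced and the implication holds vacuously at every world.

Yes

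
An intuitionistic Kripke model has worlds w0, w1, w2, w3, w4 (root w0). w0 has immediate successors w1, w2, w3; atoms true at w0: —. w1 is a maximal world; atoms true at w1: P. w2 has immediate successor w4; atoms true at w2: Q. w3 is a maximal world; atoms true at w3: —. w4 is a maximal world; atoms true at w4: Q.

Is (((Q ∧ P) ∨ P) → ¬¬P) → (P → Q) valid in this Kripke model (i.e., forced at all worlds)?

Not every world: w0 ⊮ (((Q ∧ P) ∨ P) → ¬¬P) → (P → Q).
w0 ⊮ (((Q ∧ P) ∨ P) → ¬¬P) → (P → Q): already at w0 itself, w0 ⊩ ((Q ∧ P) ∨ P) → ¬¬P but w0 ⊮ P → Q.
w0 ⊮ P → Q: at the accessible world w1, w1 ⊩ P but w1 ⊮ Q.

No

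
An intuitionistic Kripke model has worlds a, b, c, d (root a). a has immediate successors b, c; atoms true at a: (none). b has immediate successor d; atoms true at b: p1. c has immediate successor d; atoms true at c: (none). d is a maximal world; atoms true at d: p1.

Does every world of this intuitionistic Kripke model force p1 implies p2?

Not every world: a does not force p1 implies p2.
a does not force p1 implies p2: at the accessible world b, b forces p1 but b does not force p2.
b lacks atom p2, so b does not force p2.

No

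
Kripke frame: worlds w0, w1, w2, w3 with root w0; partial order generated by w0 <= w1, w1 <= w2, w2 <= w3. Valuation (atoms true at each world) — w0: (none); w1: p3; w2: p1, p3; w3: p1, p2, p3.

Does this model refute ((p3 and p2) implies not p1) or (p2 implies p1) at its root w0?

No

w0 forces ((p3 and p2) implies not p1) or (p2 implies p1) via the disjunct p2 implies p1.
So the root w0 forces ((p3 and p2) implies not p1) or (p2 implies p1); the model is not a countermodel.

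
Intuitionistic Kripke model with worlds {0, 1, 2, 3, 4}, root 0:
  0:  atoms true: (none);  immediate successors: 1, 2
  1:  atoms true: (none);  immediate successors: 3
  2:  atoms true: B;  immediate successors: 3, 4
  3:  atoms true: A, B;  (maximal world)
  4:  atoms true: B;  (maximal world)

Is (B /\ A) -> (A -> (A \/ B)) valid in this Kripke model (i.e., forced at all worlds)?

Yes

0 ||- (B /\ A) -> (A -> (A \/ B)): every world accessible from 0 that forces B /\ A (namely 3) also forces A -> (A \/ B).
Since the root 0 forces (B /\ A) -> (A -> (A \/ B)) and forcing is persistent (monotone upward), every world forces it.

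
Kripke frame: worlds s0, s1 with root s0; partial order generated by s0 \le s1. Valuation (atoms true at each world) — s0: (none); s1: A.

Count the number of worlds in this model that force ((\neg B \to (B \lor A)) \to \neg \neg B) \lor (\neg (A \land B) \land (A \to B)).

s0: does not force it — s0 \nVdash ((\neg B \to (B \lor A)) \to \neg \neg B) \lor (\neg (A \land B) \land (A \to B)): neither disjunct is forced at s0.
s1: does not force it — s1 \nVdash ((\neg B \to (B \lor A)) \to \neg \neg B) \lor (\neg (A \land B) \land (A \to B)): neither disjunct is forced at s1.
Worlds forcing the formula: { }.

0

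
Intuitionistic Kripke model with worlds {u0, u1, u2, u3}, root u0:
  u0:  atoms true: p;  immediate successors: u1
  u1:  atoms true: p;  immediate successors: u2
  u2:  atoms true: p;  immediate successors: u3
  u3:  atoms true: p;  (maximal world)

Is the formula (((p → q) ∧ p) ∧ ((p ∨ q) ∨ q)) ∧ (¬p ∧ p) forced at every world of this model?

Not every world: u0 ⊮ (((p → q) ∧ p) ∧ ((p ∨ q) ∨ q)) ∧ (¬p ∧ p).
u0 ⊮ (((p → q) ∧ p) ∧ ((p ∨ q) ∨ q)) ∧ (¬p ∧ p) since u0 fails ((p → q) ∧ p) ∧ ((p ∨ q) ∨ q).

No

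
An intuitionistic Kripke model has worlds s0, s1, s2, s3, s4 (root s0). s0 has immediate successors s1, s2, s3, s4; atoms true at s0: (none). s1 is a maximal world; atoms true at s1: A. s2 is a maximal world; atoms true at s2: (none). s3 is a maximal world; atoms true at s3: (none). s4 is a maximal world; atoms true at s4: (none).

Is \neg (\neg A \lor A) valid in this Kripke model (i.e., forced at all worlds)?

No

Not every world: s0 \nVdash \neg (\neg A \lor A).
s0 \nVdash \neg (\neg A \lor A) since s1 is accessible from s0 and s1 \Vdash \neg A \lor A.
s1 \Vdash \neg A \lor A via the disjunct A.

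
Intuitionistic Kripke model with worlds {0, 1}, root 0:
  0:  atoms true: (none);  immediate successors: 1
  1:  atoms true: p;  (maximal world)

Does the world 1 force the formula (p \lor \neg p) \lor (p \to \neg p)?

Yes

1 \Vdash (p \lor \neg p) \lor (p \to \neg p) via the disjunct p \lor \neg p.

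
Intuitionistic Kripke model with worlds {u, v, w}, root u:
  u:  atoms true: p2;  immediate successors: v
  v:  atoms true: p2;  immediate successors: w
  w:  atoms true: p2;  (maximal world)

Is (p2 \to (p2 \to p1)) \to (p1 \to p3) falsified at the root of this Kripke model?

u \Vdash (p2 \to (p2 \to p1)) \to (p1 \to p3) vacuously: no world accessible from u forces the antecedent p2 \to (p2 \to p1).
So the root u forces (p2 \to (p2 \to p1)) \to (p1 \to p3); the model is not a countermodel.

No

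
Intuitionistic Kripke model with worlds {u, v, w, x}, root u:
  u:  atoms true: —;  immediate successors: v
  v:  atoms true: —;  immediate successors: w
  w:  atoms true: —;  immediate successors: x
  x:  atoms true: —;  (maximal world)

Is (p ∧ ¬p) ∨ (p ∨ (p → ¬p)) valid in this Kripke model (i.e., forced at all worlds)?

u ⊩ (p ∧ ¬p) ∨ (p ∨ (p → ¬p)) via the disjunct p ∨ (p → ¬p).
Since the root u forces (p ∧ ¬p) ∨ (p ∨ (p → ¬p)) and forcing is persistent (monotone upward), every world forces it.

Yes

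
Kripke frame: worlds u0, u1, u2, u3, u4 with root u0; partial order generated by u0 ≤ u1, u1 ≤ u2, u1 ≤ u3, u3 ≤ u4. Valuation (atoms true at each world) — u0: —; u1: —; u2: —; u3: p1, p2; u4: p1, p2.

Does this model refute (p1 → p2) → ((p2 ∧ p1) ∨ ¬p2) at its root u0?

Yes

u0 ⊮ (p1 → p2) → ((p2 ∧ p1) ∨ ¬p2): already at u0 itself, u0 ⊩ p1 → p2 but u0 ⊮ (p2 ∧ p1) ∨ ¬p2.
u0 ⊮ (p2 ∧ p1) ∨ ¬p2: neither disjunct is forced at u0.
u0 ⊮ p2 ∧ p1 since u0 fails p2.
So the root u0 does not force (p1 → p2) → ((p2 ∧ p1) ∨ ¬p2); the model is a countermodel.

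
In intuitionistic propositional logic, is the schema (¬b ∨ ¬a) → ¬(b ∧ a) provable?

Yes

This is a constructively valid De Morgan direction (disjunction of negations to negated conjunction), which is intuitionistically derivable.
If ¬b holds at a world then no accessible world forces b, hence none forces b ∧ a; likewise for ¬a.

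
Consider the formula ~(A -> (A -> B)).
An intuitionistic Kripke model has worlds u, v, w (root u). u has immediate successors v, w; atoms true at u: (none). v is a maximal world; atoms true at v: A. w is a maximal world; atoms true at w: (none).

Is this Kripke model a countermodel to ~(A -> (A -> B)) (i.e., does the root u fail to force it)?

u ||-/- ~(A -> (A -> B)) since w is accessible from u and w ||- A -> (A -> B).
w ||- A -> (A -> B) vacuously: no world accessible from w forces the antecedent A.
So the root u does not force ~(A -> (A -> B)); the model is a countermodel.

Yes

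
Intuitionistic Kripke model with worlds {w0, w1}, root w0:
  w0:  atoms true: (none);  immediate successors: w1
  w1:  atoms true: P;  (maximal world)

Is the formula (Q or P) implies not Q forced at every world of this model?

w0 forces (Q or P) implies not Q: every world accessible from w0 that forces Q or P (namely w1) also forces not Q.
Since the root w0 forces (Q or P) implies not Q and forcing is persistent (monotone upward), every world forces it.

Yes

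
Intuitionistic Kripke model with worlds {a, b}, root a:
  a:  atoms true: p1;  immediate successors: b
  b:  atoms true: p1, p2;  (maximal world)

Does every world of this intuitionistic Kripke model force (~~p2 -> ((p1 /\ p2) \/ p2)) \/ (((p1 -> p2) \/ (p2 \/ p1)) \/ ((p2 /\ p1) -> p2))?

Yes

a ||- (~~p2 -> ((p1 /\ p2) \/ p2)) \/ (((p1 -> p2) \/ (p2 \/ p1)) \/ ((p2 /\ p1) -> p2)) via the disjunct ((p1 -> p2) \/ (p2 \/ p1)) \/ ((p2 /\ p1) -> p2).
Since the root a forces (~~p2 -> ((p1 /\ p2) \/ p2)) \/ (((p1 -> p2) \/ (p2 \/ p1)) \/ ((p2 /\ p1) -> p2)) and forcing is persistent (monotone upward), every world forces it.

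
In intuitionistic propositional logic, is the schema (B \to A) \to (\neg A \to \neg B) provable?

Yes

This is the forward direction of contraposition, which is intuitionistically derivable.
Assume B \to A and \neg A. If B held then A would follow, contradicting \neg A; so \neg B.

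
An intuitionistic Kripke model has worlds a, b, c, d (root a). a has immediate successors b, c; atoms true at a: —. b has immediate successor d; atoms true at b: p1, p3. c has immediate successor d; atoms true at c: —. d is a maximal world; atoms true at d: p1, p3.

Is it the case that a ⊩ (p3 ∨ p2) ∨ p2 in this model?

a ⊮ (p3 ∨ p2) ∨ p2: neither disjunct is forced at a.
a ⊮ p3 ∨ p2: neither disjunct is forced at a.
a lacks atom p3, so a ⊮ p3.

No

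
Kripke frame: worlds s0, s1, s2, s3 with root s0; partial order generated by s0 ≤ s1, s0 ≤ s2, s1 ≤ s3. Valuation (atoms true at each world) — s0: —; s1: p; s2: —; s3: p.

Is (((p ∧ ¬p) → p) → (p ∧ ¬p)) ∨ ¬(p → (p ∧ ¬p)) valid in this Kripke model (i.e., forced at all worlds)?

No

Not every world: s0 ⊮ (((p ∧ ¬p) → p) → (p ∧ ¬p)) ∨ ¬(p → (p ∧ ¬p)).
s0 ⊮ (((p ∧ ¬p) → p) → (p ∧ ¬p)) ∨ ¬(p → (p ∧ ¬p)): neither disjunct is forced at s0.
s0 ⊮ ((p ∧ ¬p) → p) → (p ∧ ¬p): already at s0 itself, s0 ⊩ (p ∧ ¬p) → p but s0 ⊮ p ∧ ¬p.
s0 ⊮ p ∧ ¬p since s0 fails p.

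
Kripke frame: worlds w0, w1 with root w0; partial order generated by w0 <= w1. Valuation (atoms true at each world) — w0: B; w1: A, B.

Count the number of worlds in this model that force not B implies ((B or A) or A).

w0: forces it.
w1: forces it.
Worlds forcing the formula: {w0, w1}.

2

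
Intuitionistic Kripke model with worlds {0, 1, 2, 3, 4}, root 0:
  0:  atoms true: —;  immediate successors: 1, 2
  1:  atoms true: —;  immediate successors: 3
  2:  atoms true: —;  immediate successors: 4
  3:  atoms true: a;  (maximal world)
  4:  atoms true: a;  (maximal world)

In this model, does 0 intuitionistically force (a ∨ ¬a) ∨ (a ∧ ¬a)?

No

0 ⊮ (a ∨ ¬a) ∨ (a ∧ ¬a): neither disjunct is forced at 0.
0 ⊮ a ∨ ¬a: neither disjunct is forced at 0.
0 lacks atom a, so 0 ⊮ a.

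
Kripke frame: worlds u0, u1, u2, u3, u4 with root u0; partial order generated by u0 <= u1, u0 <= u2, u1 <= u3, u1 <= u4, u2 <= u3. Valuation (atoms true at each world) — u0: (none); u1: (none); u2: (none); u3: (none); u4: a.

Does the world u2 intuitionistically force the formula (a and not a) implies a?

u2 forces (a and not a) implies a vacuously: no world accessible from u2 forces the antecedent a and not a.

Yes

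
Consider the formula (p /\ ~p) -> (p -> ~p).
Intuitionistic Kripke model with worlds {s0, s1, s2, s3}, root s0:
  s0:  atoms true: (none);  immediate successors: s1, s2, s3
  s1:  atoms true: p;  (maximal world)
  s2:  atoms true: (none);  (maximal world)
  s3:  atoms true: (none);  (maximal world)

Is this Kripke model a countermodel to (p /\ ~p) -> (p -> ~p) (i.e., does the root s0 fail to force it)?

No

s0 ||- (p /\ ~p) -> (p -> ~p) vacuously: no world accessible from s0 forces the antecedent p /\ ~p.
So the root s0 forces (p /\ ~p) -> (p -> ~p); the model is not a countermodel.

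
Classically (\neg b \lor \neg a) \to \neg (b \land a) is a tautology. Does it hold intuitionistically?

This is a constructively valid De Morgan direction (disjunction of negations to negated conjunction), which is intuitionistically derivable.
If \neg b holds at a world then no accessible world forces b, hence none forces b \land a; likewise for \neg a.

Yes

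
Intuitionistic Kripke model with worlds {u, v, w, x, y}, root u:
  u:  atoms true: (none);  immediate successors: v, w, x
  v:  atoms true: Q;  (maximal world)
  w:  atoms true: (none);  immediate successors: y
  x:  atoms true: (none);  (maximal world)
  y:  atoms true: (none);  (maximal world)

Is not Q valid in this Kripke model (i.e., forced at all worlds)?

No

Not every world: u does not force not Q.
u does not force not Q since v is accessible from u and v forces Q.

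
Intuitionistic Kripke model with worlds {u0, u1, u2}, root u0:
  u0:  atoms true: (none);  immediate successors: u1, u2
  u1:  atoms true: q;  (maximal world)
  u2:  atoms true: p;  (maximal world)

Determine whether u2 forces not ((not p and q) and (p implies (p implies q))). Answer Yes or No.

Yes

u2 forces not ((not p and q) and (p implies (p implies q))): no world accessible from u2 forces (not p and q) and (p implies (p implies q)).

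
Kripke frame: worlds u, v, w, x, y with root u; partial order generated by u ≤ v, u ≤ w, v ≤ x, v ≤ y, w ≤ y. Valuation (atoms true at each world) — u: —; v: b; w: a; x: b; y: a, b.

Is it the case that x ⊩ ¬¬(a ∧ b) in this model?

x ⊮ ¬¬(a ∧ b) since x is accessible from x and x ⊩ ¬(a ∧ b).
x ⊩ ¬(a ∧ b): no world accessible from x forces a ∧ b.

No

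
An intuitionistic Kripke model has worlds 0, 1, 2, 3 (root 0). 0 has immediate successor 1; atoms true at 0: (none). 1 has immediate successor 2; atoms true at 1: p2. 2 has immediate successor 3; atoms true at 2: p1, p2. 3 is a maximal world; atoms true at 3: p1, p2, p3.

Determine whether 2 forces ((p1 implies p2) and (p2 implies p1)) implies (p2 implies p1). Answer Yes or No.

Yes

2 forces ((p1 implies p2) and (p2 implies p1)) implies (p2 implies p1): every world accessible from 2 that forces (p1 implies p2) and (p2 implies p1) (namely 2, 3) also forces p2 implies p1.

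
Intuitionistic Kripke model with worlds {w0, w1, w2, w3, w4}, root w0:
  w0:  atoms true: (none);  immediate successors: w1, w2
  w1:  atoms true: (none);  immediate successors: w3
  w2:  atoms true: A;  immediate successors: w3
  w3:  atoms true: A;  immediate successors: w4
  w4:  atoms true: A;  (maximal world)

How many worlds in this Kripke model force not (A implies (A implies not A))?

5

w0: forces it.
w1: forces it.
w2: forces it.
w3: forces it.
w4: forces it.
Worlds forcing the formula: {w0, w1, w2, w3, w4}.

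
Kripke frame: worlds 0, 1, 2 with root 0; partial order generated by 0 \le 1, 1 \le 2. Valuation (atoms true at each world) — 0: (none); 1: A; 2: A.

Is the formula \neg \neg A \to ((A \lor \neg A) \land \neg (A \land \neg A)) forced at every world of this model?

No

Not every world: 0 \nVdash \neg \neg A \to ((A \lor \neg A) \land \neg (A \land \neg A)).
0 \nVdash \neg \neg A \to ((A \lor \neg A) \land \neg (A \land \neg A)): already at 0 itself, 0 \Vdash \neg \neg A but 0 \nVdash (A \lor \neg A) \land \neg (A \land \neg A).
0 \nVdash (A \lor \neg A) \land \neg (A \land \neg A) since 0 fails A \lor \neg A.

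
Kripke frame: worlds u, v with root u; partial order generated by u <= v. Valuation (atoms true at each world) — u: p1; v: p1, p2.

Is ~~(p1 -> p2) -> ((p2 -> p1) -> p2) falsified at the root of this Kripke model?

Yes

u ||-/- ~~(p1 -> p2) -> ((p2 -> p1) -> p2): already at u itself, u ||- ~~(p1 -> p2) but u ||-/- (p2 -> p1) -> p2.
u ||-/- (p2 -> p1) -> p2: already at u itself, u ||- p2 -> p1 but u ||-/- p2.
u lacks atom p2, so u ||-/- p2.
So the root u does not force ~~(p1 -> p2) -> ((p2 -> p1) -> p2); the model is a countermodel.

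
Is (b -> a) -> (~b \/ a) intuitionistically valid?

No

This is the material-implication-as-disjunction principle, which is not intuitionistically valid.
A Kripke countermodel: worlds s0, s1; order generated by s0 <= s1; atoms true at each world — s0:{}; s1:{a,b}.
s0 ||-/- (b -> a) -> (~b \/ a): already at s0 itself, s0 ||- b -> a but s0 ||-/- ~b \/ a.
s0 ||-/- ~b \/ a: neither disjunct is forced at s0.
s0 ||-/- ~b since s1 is accessible from s0 and s1 ||- b.
So the root s0 does not force the formula.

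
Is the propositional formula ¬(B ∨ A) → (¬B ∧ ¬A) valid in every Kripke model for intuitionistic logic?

This is a constructively valid De Morgan direction (negated disjunction to conjunction of negations), which is intuitionistically derivable.
From ¬(B ∨ A): if B held then B ∨ A would, contradiction — so ¬B; similarly ¬A.

Yes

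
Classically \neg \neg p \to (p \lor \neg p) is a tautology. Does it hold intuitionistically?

This is a variant of double-negation elimination (deriving excluded middle from double negation), which is not intuitionistically valid.
A Kripke countermodel: worlds a, b; order generated by a \le b; atoms true at each world — a:{}; b:{p}.
a \nVdash \neg \neg p \to (p \lor \neg p): already at a itself, a \Vdash \neg \neg p but a \nVdash p \lor \neg p.
a \nVdash p \lor \neg p: neither disjunct is forced at a.
a lacks atom p, so a \nVdash p.
So the root a does not force the formula.

No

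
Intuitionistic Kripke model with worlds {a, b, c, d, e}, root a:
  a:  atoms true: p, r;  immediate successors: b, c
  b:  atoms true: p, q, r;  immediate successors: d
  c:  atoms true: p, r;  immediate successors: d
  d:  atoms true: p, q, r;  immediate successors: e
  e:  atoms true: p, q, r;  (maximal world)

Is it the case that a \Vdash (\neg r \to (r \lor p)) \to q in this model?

No

a \nVdash (\neg r \to (r \lor p)) \to q: already at a itself, a \Vdash \neg r \to (r \lor p) but a \nVdash q.
a lacks atom q, so a \nVdash q.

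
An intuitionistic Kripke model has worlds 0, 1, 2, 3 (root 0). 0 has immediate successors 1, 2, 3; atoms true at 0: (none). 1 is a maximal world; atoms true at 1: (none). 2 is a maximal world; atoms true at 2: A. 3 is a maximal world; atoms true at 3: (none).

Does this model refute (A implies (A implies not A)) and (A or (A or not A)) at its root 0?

Yes

0 does not force (A implies (A implies not A)) and (A or (A or not A)) since 0 fails A implies (A implies not A).
So the root 0 does not force (A implies (A implies not A)) and (A or (A or not A)); the model is a countermodel.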